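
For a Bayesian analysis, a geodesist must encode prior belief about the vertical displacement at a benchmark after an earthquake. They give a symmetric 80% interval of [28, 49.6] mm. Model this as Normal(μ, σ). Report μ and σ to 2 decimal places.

μ = 38.80, σ = 8.43

A symmetric 80% interval runs μ ± z·σ with z = 1.282.
Half-width = 10.8, so σ = 10.8/1.282 = 8.43.
μ is the interval midpoint, 38.80.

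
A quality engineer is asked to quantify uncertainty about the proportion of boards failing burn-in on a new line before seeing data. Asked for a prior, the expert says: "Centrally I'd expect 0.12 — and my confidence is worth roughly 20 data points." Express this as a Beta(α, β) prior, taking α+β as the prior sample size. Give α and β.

Under the effective-sample-size interpretation, Beta(α, β) has prior mean α/(α+β) and prior sample size α+β.
So α+β = 20 and α/(α+β) = 0.12, giving α = 0.12·20 = 2.4 and β = 20 − 2.4 = 17.6.

α = 2.4, β = 17.6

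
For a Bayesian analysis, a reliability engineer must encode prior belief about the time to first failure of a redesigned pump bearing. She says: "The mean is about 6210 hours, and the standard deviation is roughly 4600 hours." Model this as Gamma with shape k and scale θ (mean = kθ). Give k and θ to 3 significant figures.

For Gamma(k, scale θ): mean = kθ, variance = kθ², so CV = 1/√k.
CV = SD/mean = 4600/6210 = 0.7407, hence k = 1/CV² = 1.82.
Then θ = mean/k = 6210/1.82 = 3410.

k ≈ 1.82, θ ≈ 3410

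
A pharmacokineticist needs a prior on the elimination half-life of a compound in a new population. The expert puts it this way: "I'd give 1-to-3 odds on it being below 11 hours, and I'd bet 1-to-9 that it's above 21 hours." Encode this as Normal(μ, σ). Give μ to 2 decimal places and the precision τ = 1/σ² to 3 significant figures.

μ = 14.45, τ = 0.0383

The p-quantile of Normal(μ,σ) is μ + z_p·σ, with z_{0.25} = -0.6745 and z_{0.9} = 1.282.
Eliminate σ: μ = (z₂·x₁ − z₁·x₂)/(z₂ − z₁) = (1.282·11 − (-0.6745)·21)/1.956 = 14.45.
Then σ = (x₂ − x₁)/(z₂ − z₁) = (21 − 11)/1.956 = 5.11.
Precision τ = 1/σ² = 1/5.112² = 0.0383.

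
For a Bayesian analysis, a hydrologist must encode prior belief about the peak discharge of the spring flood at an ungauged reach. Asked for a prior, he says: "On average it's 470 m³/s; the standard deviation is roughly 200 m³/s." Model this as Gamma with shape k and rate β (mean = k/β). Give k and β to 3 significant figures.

For Gamma(k, rate β): mean = k/β, variance = k/β², so CV = 1/√k.
CV = SD/mean = 200/470 = 0.4255, hence k = 1/CV² = 5.52.
Then β = k/mean = 5.52/470 = 0.0118.

k ≈ 5.52, β ≈ 0.0118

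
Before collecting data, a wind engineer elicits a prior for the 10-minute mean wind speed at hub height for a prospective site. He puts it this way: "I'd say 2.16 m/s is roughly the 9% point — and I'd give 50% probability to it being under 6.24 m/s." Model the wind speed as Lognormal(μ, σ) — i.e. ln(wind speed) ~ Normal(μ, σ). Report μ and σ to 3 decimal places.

μ ≈ 1.831, σ ≈ 0.791

If T ~ Lognormal(μ,σ) then ln T ~ Normal(μ,σ), so the p-quantile of ln T is μ + z_p·σ.
ln(2.16) = 0.7701 and ln(6.24) = 1.831; z_{0.09} = -1.341, z_{0.5} = 0.
σ = (1.831 − 0.7701)/(0 − (-1.341)) = 0.791.
μ = 0.7701 − (-1.341)·0.791 = 1.831.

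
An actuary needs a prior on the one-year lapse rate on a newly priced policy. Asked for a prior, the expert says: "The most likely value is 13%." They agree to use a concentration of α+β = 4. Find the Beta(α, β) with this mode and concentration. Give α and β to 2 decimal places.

For α,β > 1 the Beta mode is (α−1)/(α+β−2). With α+β = 4, the mode is (α−1)/2.
Set (α−1)/2 = 0.13 → α = 1 + 0.13·2 = 1.26.
β = 4 − α = 2.74.

α = 1.26, β = 2.74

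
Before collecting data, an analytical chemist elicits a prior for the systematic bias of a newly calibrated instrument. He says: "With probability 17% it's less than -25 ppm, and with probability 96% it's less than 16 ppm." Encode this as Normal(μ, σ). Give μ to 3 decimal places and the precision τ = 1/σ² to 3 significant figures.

μ = -10.537, τ = 0.00435

The p-quantile of Normal(μ,σ) is μ + z_p·σ, with z_{0.17} = -0.9542 and z_{0.96} = 1.751.
Eliminate σ: μ = (z₂·x₁ − z₁·x₂)/(z₂ − z₁) = (1.751·-25 − (-0.9542)·16)/2.705 = -10.537.
Then σ = (x₂ − x₁)/(z₂ − z₁) = (16 − -25)/2.705 = 15.158.
Precision τ = 1/σ² = 1/15.16² = 0.00435.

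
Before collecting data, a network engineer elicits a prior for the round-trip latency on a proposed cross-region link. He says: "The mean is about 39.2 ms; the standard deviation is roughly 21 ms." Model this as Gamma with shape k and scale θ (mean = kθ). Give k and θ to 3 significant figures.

k ≈ 3.48, θ ≈ 11.2

For Gamma(k, scale θ): mean = kθ, variance = kθ², so CV = 1/√k.
CV = SD/mean = 21/39.2 = 0.5357, hence k = 1/CV² = 3.48.
Then θ = mean/k = 39.2/3.48 = 11.2.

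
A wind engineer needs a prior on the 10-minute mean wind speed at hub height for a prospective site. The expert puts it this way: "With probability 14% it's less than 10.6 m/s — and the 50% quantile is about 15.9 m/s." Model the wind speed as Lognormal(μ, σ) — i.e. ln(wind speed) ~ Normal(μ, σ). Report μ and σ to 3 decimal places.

μ ≈ 2.766, σ ≈ 0.375

If T ~ Lognormal(μ,σ) then ln T ~ Normal(μ,σ), so the p-quantile of ln T is μ + z_p·σ.
ln(10.6) = 2.361 and ln(15.9) = 2.766; z_{0.14} = -1.08, z_{0.5} = 0.
σ = (2.766 − 2.361)/(0 − (-1.08)) = 0.375.
μ = 2.361 − (-1.08)·0.375 = 2.766.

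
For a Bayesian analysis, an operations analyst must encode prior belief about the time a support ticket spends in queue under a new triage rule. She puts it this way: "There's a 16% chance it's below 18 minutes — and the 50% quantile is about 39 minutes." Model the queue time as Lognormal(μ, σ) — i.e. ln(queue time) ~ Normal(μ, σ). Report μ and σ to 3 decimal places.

If T ~ Lognormal(μ,σ) then ln T ~ Normal(μ,σ), so the p-quantile of ln T is μ + z_p·σ.
ln(18) = 2.89 and ln(39) = 3.664; z_{0.16} = -0.9945, z_{0.5} = 0.
σ = (3.664 − 2.89)/(0 − (-0.9945)) = 0.777.
μ = 2.89 − (-0.9945)·0.777 = 3.664.

μ ≈ 3.664, σ ≈ 0.777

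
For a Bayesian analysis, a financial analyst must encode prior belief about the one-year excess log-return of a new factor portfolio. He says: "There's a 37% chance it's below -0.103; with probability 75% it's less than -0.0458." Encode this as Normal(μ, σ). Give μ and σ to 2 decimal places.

μ = -0.08, σ = 0.06

The p-quantile of Normal(μ,σ) is μ + z_p·σ, with z_{0.37} = -0.3319 and z_{0.75} = 0.6745.
Eliminate σ: μ = (z₂·x₁ − z₁·x₂)/(z₂ − z₁) = (0.6745·-0.103 − (-0.3319)·-0.0458)/1.006 = -0.08.
Then σ = (x₂ − x₁)/(z₂ − z₁) = (-0.0458 − -0.103)/1.006 = 0.06.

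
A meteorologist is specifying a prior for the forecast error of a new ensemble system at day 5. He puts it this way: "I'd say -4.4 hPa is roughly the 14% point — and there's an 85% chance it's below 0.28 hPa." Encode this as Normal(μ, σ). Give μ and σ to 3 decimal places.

For Normal(μ,σ), the p-quantile is μ + z_p·σ. Here z_{0.14} = -1.08, z_{0.85} = 1.036.
So -4.4 = μ − 1.08σ and 0.28 = μ + 1.036σ.
Subtracting: σ = (0.28 − -4.4)/(1.036 − (-1.08)) = 2.211.
Then μ = -4.4 − (-1.08)·2.211 = -2.011.

μ = -2.011, σ = 2.211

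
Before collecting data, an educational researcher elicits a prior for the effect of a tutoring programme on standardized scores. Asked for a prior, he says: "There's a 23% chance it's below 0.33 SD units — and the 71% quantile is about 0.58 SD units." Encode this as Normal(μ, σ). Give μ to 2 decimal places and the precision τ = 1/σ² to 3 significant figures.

The p-quantile of Normal(μ,σ) is μ + z_p·σ, with z_{0.23} = -0.7388 and z_{0.71} = 0.5534.
Eliminate σ: μ = (z₂·x₁ − z₁·x₂)/(z₂ − z₁) = (0.5534·0.33 − (-0.7388)·0.58)/1.292 = 0.47.
Then σ = (x₂ − x₁)/(z₂ − z₁) = (0.58 − 0.33)/1.292 = 0.19.
Precision τ = 1/σ² = 1/0.1935² = 26.7.

μ = 0.47, τ = 26.7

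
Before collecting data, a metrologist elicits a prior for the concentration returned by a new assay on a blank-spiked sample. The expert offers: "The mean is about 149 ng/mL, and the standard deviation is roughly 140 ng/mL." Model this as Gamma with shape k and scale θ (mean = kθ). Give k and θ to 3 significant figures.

k ≈ 1.13, θ ≈ 132

For Gamma(k, scale θ): mean = kθ, variance = kθ², so CV = 1/√k.
CV = SD/mean = 140/149 = 0.9396, hence k = 1/CV² = 1.13.
Then θ = mean/k = 149/1.13 = 132.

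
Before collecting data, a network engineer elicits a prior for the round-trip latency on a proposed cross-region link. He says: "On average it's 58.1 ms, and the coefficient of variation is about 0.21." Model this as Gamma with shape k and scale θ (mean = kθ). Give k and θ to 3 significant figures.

For Gamma(k, scale θ): mean = kθ, variance = kθ², so CV = 1/√k.
CV = 0.21, hence k = 1/CV² = 22.7.
Then θ = mean/k = 58.1/22.7 = 2.56.

k ≈ 22.7, θ ≈ 2.56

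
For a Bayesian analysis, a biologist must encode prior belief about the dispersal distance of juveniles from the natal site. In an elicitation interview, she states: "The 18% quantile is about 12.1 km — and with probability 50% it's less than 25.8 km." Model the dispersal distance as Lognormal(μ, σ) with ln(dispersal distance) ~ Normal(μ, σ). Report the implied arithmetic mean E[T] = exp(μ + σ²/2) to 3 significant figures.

If T ~ Lognormal(μ,σ) then ln T ~ Normal(μ,σ), so the p-quantile of ln T is μ + z_p·σ.
ln(12.1) = 2.493 and ln(25.8) = 3.25; z_{0.18} = -0.9154, z_{0.5} = 0.
σ = (3.25 − 2.493)/(0 − (-0.9154)) = 0.827.
μ = 2.493 − (-0.9154)·0.827 = 3.250.
E[T] = exp(μ + σ²/2) = exp(3.250 + 0.3421) = 36.3 km.

E[T] ≈ 36.3 km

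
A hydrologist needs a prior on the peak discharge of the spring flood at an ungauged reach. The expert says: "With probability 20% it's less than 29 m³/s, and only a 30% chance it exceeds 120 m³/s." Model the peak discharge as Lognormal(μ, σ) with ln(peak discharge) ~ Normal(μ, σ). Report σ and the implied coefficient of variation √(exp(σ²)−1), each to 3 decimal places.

If T ~ Lognormal(μ,σ) then ln T ~ Normal(μ,σ), so the p-quantile of ln T is μ + z_p·σ.
ln(29) = 3.367 and ln(120) = 4.787; z_{0.2} = -0.8416, z_{0.7} = 0.5244.
σ = (4.787 − 3.367)/(0.5244 − (-0.8416)) = 1.040.
μ = 3.367 − (-0.8416)·1.040 = 4.242.
CV = √(exp(σ²)−1) = √(exp(1.0809)−1) = 1.395.

σ ≈ 1.040, CV ≈ 1.395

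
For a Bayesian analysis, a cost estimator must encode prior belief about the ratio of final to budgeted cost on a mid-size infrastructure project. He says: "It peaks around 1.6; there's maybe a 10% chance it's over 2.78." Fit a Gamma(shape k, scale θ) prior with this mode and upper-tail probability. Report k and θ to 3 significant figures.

Gamma(k,θ) with k>1 has mode (k−1)θ, so θ = 1.6/(k−1).
Need P(X < 2.78) = 0.9 with θ tied to k this way. Start at k = 2, θ = 1.6: P(X<2.78) ≈ 0.518.
Too low — raise k to concentrate. Iterating converges to k ≈ 7.22.
Then θ = 1.6/(7.22−1) ≈ 0.257.

k ≈ 7.22, θ ≈ 0.257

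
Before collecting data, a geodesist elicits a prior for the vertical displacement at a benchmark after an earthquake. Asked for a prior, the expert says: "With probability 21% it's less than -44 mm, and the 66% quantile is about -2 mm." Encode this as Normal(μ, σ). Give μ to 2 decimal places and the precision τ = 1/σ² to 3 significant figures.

The p-quantile of Normal(μ,σ) is μ + z_p·σ, with z_{0.21} = -0.8064 and z_{0.66} = 0.4125.
Eliminate σ: μ = (z₂·x₁ − z₁·x₂)/(z₂ − z₁) = (0.4125·-44 − (-0.8064)·-2)/1.219 = -16.21.
Then σ = (x₂ − x₁)/(z₂ − z₁) = (-2 − -44)/1.219 = 34.46.
Precision τ = 1/σ² = 1/34.46² = 0.000842.

μ = -16.21, τ = 0.000842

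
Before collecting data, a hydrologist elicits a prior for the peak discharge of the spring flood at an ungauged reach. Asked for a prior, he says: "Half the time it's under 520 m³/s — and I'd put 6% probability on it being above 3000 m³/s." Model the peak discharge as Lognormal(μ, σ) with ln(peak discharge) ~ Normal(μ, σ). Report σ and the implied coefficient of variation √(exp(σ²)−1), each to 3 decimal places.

σ ≈ 1.127, CV ≈ 1.601

If T ~ Lognormal(μ,σ) then ln T ~ Normal(μ,σ), so the p-quantile of ln T is μ + z_p·σ.
ln(520) = 6.254 and ln(3000) = 8.006; z_{0.5} = 0, z_{0.94} = 1.555.
σ = (8.006 − 6.254)/(1.555 − (0)) = 1.127.
μ = 6.254 − (0)·1.127 = 6.254.
CV = √(exp(σ²)−1) = √(exp(1.2706)−1) = 1.601.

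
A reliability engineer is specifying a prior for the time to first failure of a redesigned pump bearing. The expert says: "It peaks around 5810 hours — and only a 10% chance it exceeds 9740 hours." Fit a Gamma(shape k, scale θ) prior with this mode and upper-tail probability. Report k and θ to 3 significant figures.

Gamma(k,θ) with k>1 has mode (k−1)θ, so θ = 5810/(k−1).
Need P(X < 9740) = 0.9 with θ tied to k this way. Start at k = 2, θ = 5810: P(X<9740) ≈ 0.499.
Too low — raise k to concentrate. Iterating converges to k ≈ 8.08.
Then θ = 5810/(8.08−1) ≈ 821.

k ≈ 8.08, θ ≈ 821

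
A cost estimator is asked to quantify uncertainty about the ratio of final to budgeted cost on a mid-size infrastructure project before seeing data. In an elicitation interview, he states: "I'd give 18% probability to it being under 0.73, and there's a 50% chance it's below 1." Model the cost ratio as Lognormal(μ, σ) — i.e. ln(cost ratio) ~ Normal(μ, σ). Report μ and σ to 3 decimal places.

μ ≈ 0.000, σ ≈ 0.344

If T ~ Lognormal(μ,σ) then ln T ~ Normal(μ,σ), so the p-quantile of ln T is μ + z_p·σ.
ln(0.73) = -0.3147 and ln(1) = 0; z_{0.18} = -0.9154, z_{0.5} = 0.
σ = (0 − -0.3147)/(0 − (-0.9154)) = 0.344.
μ = -0.3147 − (-0.9154)·0.344 = 0.000.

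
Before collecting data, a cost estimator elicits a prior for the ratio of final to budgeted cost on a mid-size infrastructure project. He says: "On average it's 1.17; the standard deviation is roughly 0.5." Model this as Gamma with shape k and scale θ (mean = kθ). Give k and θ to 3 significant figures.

k ≈ 5.48, θ ≈ 0.214

For Gamma(k, scale θ): mean = kθ, variance = kθ², so CV = 1/√k.
CV = SD/mean = 0.5/1.17 = 0.4274, hence k = 1/CV² = 5.48.
Then θ = mean/k = 1.17/5.48 = 0.214.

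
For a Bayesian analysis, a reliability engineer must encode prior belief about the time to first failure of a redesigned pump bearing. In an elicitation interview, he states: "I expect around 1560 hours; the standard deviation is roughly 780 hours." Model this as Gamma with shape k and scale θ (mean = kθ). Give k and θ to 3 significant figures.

k ≈ 4, θ ≈ 390

For Gamma(k, scale θ): mean = kθ, variance = kθ², so CV = 1/√k.
CV = SD/mean = 780/1560 = 0.5, hence k = 1/CV² = 4.
Then θ = mean/k = 1560/4 = 390.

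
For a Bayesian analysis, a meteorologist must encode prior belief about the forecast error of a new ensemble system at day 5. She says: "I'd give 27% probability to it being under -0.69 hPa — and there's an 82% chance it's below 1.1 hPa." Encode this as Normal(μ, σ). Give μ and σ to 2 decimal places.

For Normal(μ,σ), the p-quantile is μ + z_p·σ. Here z_{0.27} = -0.6128, z_{0.82} = 0.9154.
So -0.69 = μ − 0.6128σ and 1.1 = μ + 0.9154σ.
Subtracting: σ = (1.1 − -0.69)/(0.9154 − (-0.6128)) = 1.17.
Then μ = -0.69 − (-0.6128)·1.17 = 0.03.

μ = 0.03, σ = 1.17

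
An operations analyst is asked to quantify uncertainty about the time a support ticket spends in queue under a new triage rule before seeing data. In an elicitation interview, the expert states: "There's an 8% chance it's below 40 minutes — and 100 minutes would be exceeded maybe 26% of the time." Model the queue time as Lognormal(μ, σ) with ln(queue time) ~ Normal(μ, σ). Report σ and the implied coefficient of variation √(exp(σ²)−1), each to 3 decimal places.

σ ≈ 0.447, CV ≈ 0.471

If T ~ Lognormal(μ,σ) then ln T ~ Normal(μ,σ), so the p-quantile of ln T is μ + z_p·σ.
ln(40) = 3.689 and ln(100) = 4.605; z_{0.08} = -1.405, z_{0.74} = 0.6433.
σ = (4.605 − 3.689)/(0.6433 − (-1.405)) = 0.447.
μ = 3.689 − (-1.405)·0.447 = 4.317.
CV = √(exp(σ²)−1) = √(exp(0.2001)−1) = 0.471.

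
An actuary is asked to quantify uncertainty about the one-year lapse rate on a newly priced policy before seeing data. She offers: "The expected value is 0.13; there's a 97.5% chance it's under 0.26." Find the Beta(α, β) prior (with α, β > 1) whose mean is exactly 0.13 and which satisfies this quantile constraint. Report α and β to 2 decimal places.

With mean 0.13 fixed, write α = 0.13s, β = 0.87s where s = α+β.
Need P(θ < 0.26) = 0.975 under Beta(0.13s, 0.87s). Normal approximation: (q−m)/√(m(1−m)/s) ≈ z_{0.975} = 1.96, so s ≈ 0.13·0.87·(1.96)²/(0.26−0.13)² = 25.7.
At s = 25.7: P(θ<0.26) ≈ 0.959. Adjusting to match 0.975 gives s ≈ 33.91.
So α = 0.13·33.91 ≈ 4.41, β = 0.87·33.91 ≈ 29.50.

α ≈ 4.41, β ≈ 29.50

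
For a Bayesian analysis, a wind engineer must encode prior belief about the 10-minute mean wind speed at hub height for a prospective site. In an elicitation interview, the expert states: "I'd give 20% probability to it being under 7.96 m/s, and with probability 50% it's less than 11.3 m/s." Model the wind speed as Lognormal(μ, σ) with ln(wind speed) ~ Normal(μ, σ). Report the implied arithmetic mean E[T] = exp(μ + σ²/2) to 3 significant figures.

E[T] ≈ 12.3 m/s

If T ~ Lognormal(μ,σ) then ln T ~ Normal(μ,σ), so the p-quantile of ln T is μ + z_p·σ.
ln(7.96) = 2.074 and ln(11.3) = 2.425; z_{0.2} = -0.8416, z_{0.5} = 0.
σ = (2.425 − 2.074)/(0 − (-0.8416)) = 0.416.
μ = 2.074 − (-0.8416)·0.416 = 2.425.
E[T] = exp(μ + σ²/2) = exp(2.425 + 0.0867) = 12.3 m/s.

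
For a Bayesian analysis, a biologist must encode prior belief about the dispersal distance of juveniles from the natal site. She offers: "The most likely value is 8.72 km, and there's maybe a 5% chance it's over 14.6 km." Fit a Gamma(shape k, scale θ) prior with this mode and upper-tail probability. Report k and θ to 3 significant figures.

k ≈ 11.5, θ ≈ 0.829

Gamma(k,θ) with k>1 has mode (k−1)θ, so θ = 8.72/(k−1).
Need P(X < 14.6) = 0.95 with θ tied to k this way. Start at k = 2, θ = 8.72: P(X<14.6) ≈ 0.499.
Too low — raise k to concentrate. Iterating converges to k ≈ 11.5.
Then θ = 8.72/(11.5−1) ≈ 0.829.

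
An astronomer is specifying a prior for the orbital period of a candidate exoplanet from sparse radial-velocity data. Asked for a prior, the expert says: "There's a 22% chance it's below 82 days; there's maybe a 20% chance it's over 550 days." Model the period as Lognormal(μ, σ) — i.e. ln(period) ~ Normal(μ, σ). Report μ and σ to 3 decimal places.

If T ~ Lognormal(μ,σ) then ln T ~ Normal(μ,σ), so the p-quantile of ln T is μ + z_p·σ.
ln(82) = 4.407 and ln(550) = 6.31; z_{0.22} = -0.7722, z_{0.8} = 0.8416.
σ = (6.31 − 4.407)/(0.8416 − (-0.7722)) = 1.179.
μ = 4.407 − (-0.7722)·1.179 = 5.317.

μ ≈ 5.317, σ ≈ 1.179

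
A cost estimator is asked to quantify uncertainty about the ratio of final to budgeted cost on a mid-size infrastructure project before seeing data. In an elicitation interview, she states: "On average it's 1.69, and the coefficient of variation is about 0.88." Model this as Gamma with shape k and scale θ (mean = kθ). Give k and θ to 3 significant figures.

k ≈ 1.29, θ ≈ 1.31

For Gamma(k, scale θ): mean = kθ, variance = kθ², so CV = 1/√k.
CV = 0.88, hence k = 1/CV² = 1.29.
Then θ = mean/k = 1.69/1.29 = 1.31.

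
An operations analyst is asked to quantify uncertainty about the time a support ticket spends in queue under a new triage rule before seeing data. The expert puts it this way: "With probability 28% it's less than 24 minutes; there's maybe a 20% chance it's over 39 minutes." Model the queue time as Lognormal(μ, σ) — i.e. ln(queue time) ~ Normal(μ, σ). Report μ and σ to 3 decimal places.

μ ≈ 3.377, σ ≈ 0.341

If T ~ Lognormal(μ,σ) then ln T ~ Normal(μ,σ), so the p-quantile of ln T is μ + z_p·σ.
ln(24) = 3.178 and ln(39) = 3.664; z_{0.28} = -0.5828, z_{0.8} = 0.8416.
σ = (3.664 − 3.178)/(0.8416 − (-0.5828)) = 0.341.
μ = 3.178 − (-0.5828)·0.341 = 3.377.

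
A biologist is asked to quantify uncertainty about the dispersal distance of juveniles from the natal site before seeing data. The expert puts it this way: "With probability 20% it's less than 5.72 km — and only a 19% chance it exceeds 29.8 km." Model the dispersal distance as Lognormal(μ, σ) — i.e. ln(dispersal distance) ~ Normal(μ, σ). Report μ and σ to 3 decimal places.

μ ≈ 2.552, σ ≈ 0.960

If T ~ Lognormal(μ,σ) then ln T ~ Normal(μ,σ), so the p-quantile of ln T is μ + z_p·σ.
ln(5.72) = 1.744 and ln(29.8) = 3.395; z_{0.2} = -0.8416, z_{0.81} = 0.8779.
σ = (3.395 − 1.744)/(0.8779 − (-0.8416)) = 0.960.
μ = 1.744 − (-0.8416)·0.960 = 2.552.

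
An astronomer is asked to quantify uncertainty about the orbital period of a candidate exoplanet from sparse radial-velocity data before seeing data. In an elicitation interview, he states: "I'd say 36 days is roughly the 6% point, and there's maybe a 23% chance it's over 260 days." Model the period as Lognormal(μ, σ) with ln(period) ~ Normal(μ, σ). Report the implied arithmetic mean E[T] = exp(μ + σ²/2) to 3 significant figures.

E[T] ≈ 199 days

If T ~ Lognormal(μ,σ) then ln T ~ Normal(μ,σ), so the p-quantile of ln T is μ + z_p·σ.
ln(36) = 3.584 and ln(260) = 5.561; z_{0.06} = -1.555, z_{0.77} = 0.7388.
σ = (5.561 − 3.584)/(0.7388 − (-1.555)) = 0.862.
μ = 3.584 − (-1.555)·0.862 = 4.924.
E[T] = exp(μ + σ²/2) = exp(4.924 + 0.3715) = 199 days.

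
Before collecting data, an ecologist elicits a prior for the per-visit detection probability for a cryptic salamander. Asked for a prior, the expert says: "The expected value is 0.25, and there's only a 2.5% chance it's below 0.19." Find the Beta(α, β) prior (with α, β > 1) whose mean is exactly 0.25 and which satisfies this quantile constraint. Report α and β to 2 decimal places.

With mean 0.25 fixed, write α = 0.25s, β = 0.75s where s = α+β.
Need P(θ < 0.19) = 0.025 under Beta(0.25s, 0.75s). Normal approximation: (q−m)/√(m(1−m)/s) ≈ z_{0.025} = -1.96, so s ≈ 0.25·0.75·(-1.96)²/(0.19−0.25)² = 200.1.
At s = 200.1: P(θ<0.19) ≈ 0.020. Adjusting to match 0.025 gives s ≈ 182.14.
So α = 0.25·182.14 ≈ 45.54, β = 0.75·182.14 ≈ 136.61.

α ≈ 45.54, β ≈ 136.61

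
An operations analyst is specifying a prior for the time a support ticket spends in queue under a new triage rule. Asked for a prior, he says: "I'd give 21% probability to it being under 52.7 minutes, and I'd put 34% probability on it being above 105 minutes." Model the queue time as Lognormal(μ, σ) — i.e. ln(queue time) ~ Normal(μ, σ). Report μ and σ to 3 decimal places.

If T ~ Lognormal(μ,σ) then ln T ~ Normal(μ,σ), so the p-quantile of ln T is μ + z_p·σ.
ln(52.7) = 3.965 and ln(105) = 4.654; z_{0.21} = -0.8064, z_{0.66} = 0.4125.
σ = (4.654 − 3.965)/(0.4125 − (-0.8064)) = 0.566.
μ = 3.965 − (-0.8064)·0.566 = 4.421.

μ ≈ 4.421, σ ≈ 0.566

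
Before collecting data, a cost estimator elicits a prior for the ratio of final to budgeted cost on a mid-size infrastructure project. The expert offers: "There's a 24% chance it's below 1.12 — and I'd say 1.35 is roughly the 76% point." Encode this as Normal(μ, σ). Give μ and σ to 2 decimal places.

μ = 1.24, σ = 0.16

For Normal(μ,σ), the p-quantile is μ + z_p·σ. Here z_{0.24} = -0.7063, z_{0.76} = 0.7063.
So 1.12 = μ − 0.7063σ and 1.35 = μ + 0.7063σ.
Subtracting: σ = (1.35 − 1.12)/(0.7063 − (-0.7063)) = 0.16.
Then μ = 1.12 − (-0.7063)·0.16 = 1.24.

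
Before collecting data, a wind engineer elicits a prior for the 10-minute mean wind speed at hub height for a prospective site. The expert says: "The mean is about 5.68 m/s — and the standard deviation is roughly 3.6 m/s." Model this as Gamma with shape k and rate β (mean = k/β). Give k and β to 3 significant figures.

For Gamma(k, rate β): mean = k/β, variance = k/β², so CV = 1/√k.
CV = SD/mean = 3.6/5.68 = 0.6338, hence k = 1/CV² = 2.49.
Then β = k/mean = 2.49/5.68 = 0.438.

k ≈ 2.49, β ≈ 0.438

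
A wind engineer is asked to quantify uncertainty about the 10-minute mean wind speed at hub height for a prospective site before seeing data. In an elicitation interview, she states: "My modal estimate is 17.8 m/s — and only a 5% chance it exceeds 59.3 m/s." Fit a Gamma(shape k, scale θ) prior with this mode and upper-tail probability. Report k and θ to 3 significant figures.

k ≈ 2.8, θ ≈ 9.89

Gamma(k,θ) with k>1 has mode (k−1)θ, so θ = 17.8/(k−1).
Need P(X < 59.3) = 0.95 with θ tied to k this way. Start at k = 2, θ = 17.8: P(X<59.3) ≈ 0.845.
Too low — raise k to concentrate. Iterating converges to k ≈ 2.8.
Then θ = 17.8/(2.8−1) ≈ 9.89.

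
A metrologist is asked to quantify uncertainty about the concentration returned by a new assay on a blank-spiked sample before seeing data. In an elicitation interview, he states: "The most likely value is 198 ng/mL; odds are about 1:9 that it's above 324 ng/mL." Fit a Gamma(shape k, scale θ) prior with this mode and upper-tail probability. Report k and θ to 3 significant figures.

Gamma(k,θ) with k>1 has mode (k−1)θ, so θ = 198/(k−1).
Need P(X < 324) = 0.9 with θ tied to k this way. Start at k = 2, θ = 198: P(X<324) ≈ 0.487.
Too low — raise k to concentrate. Iterating converges to k ≈ 8.77.
Then θ = 198/(8.77−1) ≈ 25.5.

k ≈ 8.77, θ ≈ 25.5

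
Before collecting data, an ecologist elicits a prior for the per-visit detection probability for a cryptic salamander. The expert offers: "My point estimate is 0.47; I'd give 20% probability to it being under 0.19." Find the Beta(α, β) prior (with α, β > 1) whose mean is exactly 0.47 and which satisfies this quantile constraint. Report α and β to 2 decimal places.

With mean 0.47 fixed, write α = 0.47s, β = 0.53s where s = α+β.
Need P(θ < 0.19) = 0.2 under Beta(0.47s, 0.53s). Normal approximation: (q−m)/√(m(1−m)/s) ≈ z_{0.2} = -0.842, so s ≈ 0.47·0.53·(-0.842)²/(0.19−0.47)² = 2.3.
At s = 2.3: P(θ<0.19) ≈ 0.203. Adjusting to match 0.2 gives s ≈ 2.30.
So α = 0.47·2.30 ≈ 1.08, β = 0.53·2.30 ≈ 1.22.

α ≈ 1.08, β ≈ 1.22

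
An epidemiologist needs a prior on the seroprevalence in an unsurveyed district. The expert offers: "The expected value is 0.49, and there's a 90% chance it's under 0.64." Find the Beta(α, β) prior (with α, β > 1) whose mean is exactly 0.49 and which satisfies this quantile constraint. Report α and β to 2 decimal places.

α ≈ 8.80, β ≈ 9.16

With mean 0.49 fixed, write α = 0.49s, β = 0.51s where s = α+β.
Need P(θ < 0.64) = 0.9 under Beta(0.49s, 0.51s). Normal approximation: (q−m)/√(m(1−m)/s) ≈ z_{0.9} = 1.28, so s ≈ 0.49·0.51·(1.28)²/(0.64−0.49)² = 18.2.
At s = 18.2: P(θ<0.64) ≈ 0.902. Adjusting to match 0.9 gives s ≈ 17.96.
So α = 0.49·17.96 ≈ 8.80, β = 0.51·17.96 ≈ 9.16.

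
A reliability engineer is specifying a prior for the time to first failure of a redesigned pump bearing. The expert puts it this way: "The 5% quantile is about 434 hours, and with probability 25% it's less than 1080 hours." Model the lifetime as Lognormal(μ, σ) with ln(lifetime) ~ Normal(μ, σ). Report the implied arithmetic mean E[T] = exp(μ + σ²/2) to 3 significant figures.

E[T] ≈ 3160 hours

If T ~ Lognormal(μ,σ) then ln T ~ Normal(μ,σ), so the p-quantile of ln T is μ + z_p·σ.
ln(434) = 6.073 and ln(1080) = 6.985; z_{0.05} = -1.645, z_{0.25} = -0.6745.
σ = (6.985 − 6.073)/(-0.6745 − (-1.645)) = 0.940.
μ = 6.073 − (-1.645)·0.940 = 7.618.
E[T] = exp(μ + σ²/2) = exp(7.618 + 0.4413) = 3160 hours.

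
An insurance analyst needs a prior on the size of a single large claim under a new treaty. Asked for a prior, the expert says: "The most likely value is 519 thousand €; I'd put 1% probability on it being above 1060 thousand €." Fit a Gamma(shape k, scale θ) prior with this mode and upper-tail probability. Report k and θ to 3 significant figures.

Gamma(k,θ) with k>1 has mode (k−1)θ, so θ = 519/(k−1).
Need P(X < 1060) = 0.99 with θ tied to k this way. Start at k = 2, θ = 519: P(X<1060) ≈ 0.605.
Too low — raise k to concentrate. Iterating converges to k ≈ 10.6.
Then θ = 519/(10.6−1) ≈ 54.1.

k ≈ 10.6, θ ≈ 54.1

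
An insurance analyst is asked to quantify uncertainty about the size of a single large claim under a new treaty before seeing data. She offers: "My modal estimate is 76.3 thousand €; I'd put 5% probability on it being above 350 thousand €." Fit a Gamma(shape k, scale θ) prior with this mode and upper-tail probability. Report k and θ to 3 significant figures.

Gamma(k,θ) with k>1 has mode (k−1)θ, so θ = 76.3/(k−1).
Need P(X < 350) = 0.95 with θ tied to k this way. Start at k = 2, θ = 76.3: P(X<350) ≈ 0.943.
Too low — raise k to concentrate. Iterating converges to k ≈ 2.05.
Then θ = 76.3/(2.05−1) ≈ 72.5.

k ≈ 2.05, θ ≈ 72.5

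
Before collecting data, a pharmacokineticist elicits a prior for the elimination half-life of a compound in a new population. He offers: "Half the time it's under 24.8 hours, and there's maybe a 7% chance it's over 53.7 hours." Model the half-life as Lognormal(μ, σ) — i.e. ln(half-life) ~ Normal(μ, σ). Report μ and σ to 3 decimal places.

μ ≈ 3.211, σ ≈ 0.523

If T ~ Lognormal(μ,σ) then ln T ~ Normal(μ,σ), so the p-quantile of ln T is μ + z_p·σ.
ln(24.8) = 3.211 and ln(53.7) = 3.983; z_{0.5} = 0, z_{0.93} = 1.476.
σ = (3.983 − 3.211)/(1.476 − (0)) = 0.523.
μ = 3.211 − (0)·0.523 = 3.211.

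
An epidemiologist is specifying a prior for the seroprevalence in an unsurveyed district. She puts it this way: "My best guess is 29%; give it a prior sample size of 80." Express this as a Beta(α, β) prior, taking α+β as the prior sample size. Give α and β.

Under the effective-sample-size interpretation, Beta(α, β) has prior mean α/(α+β) and prior sample size α+β.
So α+β = 80 and α/(α+β) = 0.29, giving α = 0.29·80 = 23.2 and β = 80 − 23.2 = 56.8.

α = 23.2, β = 56.8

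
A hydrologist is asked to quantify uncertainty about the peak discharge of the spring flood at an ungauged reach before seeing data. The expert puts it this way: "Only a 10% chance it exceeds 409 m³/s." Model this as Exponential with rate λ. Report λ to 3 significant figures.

λ ≈ 0.00563

P(T > 409.0) = e^(−λ·409.0) = 0.1, so λ = −ln(0.1)/409.0 = 0.00563.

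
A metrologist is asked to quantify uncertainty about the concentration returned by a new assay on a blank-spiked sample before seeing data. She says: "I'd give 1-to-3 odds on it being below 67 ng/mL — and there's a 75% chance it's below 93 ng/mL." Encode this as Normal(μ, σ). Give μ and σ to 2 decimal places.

For Normal(μ,σ), the p-quantile is μ + z_p·σ. Here z_{0.25} = -0.6745, z_{0.75} = 0.6745.
So 67 = μ − 0.6745σ and 93 = μ + 0.6745σ.
Subtracting: σ = (93 − 67)/(0.6745 − (-0.6745)) = 19.27.
Then μ = 67 − (-0.6745)·19.27 = 80.00.

μ = 80.00, σ = 19.27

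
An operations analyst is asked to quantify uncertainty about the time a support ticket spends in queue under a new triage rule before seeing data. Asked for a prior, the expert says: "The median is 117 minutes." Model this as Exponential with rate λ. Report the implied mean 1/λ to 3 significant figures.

mean ≈ 169 minutes

Exponential median = ln 2 / λ, so λ = ln 2 / 117.0 = 0.00592.
Mean = 1/λ = 169 minutes.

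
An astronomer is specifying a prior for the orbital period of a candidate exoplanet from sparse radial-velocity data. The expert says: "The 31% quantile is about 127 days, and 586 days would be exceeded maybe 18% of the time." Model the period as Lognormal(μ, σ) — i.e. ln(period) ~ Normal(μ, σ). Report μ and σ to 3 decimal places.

If T ~ Lognormal(μ,σ) then ln T ~ Normal(μ,σ), so the p-quantile of ln T is μ + z_p·σ.
ln(127) = 4.844 and ln(586) = 6.373; z_{0.31} = -0.4959, z_{0.82} = 0.9154.
σ = (6.373 − 4.844)/(0.9154 − (-0.4959)) = 1.084.
μ = 4.844 − (-0.4959)·1.084 = 5.381.

μ ≈ 5.381, σ ≈ 1.084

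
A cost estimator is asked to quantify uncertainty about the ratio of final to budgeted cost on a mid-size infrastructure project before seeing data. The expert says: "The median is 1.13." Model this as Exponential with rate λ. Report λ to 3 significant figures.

Exponential median = ln 2 / λ, so λ = ln 2 / 1.13 = 0.613.

λ ≈ 0.613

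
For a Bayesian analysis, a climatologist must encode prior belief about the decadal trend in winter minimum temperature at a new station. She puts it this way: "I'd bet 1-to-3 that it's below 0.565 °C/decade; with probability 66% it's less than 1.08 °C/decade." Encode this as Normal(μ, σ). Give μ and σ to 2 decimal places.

For Normal(μ,σ), the p-quantile is μ + z_p·σ. Here z_{0.25} = -0.6745, z_{0.66} = 0.4125.
So 0.565 = μ − 0.6745σ and 1.08 = μ + 0.4125σ.
Subtracting: σ = (1.08 − 0.565)/(0.4125 − (-0.6745)) = 0.47.
Then μ = 0.565 − (-0.6745)·0.47 = 0.88.

μ = 0.88, σ = 0.47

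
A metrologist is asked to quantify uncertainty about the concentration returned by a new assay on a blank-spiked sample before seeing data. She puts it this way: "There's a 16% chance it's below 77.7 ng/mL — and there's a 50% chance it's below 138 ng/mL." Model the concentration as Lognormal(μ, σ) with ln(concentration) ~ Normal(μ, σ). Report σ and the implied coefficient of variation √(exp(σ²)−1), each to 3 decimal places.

If T ~ Lognormal(μ,σ) then ln T ~ Normal(μ,σ), so the p-quantile of ln T is μ + z_p·σ.
ln(77.7) = 4.353 and ln(138) = 4.927; z_{0.16} = -0.9945, z_{0.5} = 0.
σ = (4.927 − 4.353)/(0 − (-0.9945)) = 0.578.
μ = 4.353 − (-0.9945)·0.578 = 4.927.
CV = √(exp(σ²)−1) = √(exp(0.3336)−1) = 0.629.

σ ≈ 0.578, CV ≈ 0.629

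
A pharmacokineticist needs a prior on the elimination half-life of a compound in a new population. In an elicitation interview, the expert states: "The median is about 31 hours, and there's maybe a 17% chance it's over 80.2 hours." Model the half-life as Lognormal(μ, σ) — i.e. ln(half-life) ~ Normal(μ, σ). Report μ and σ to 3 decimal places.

μ ≈ 3.434, σ ≈ 0.996

If T ~ Lognormal(μ,σ) then ln T ~ Normal(μ,σ), so the p-quantile of ln T is μ + z_p·σ.
ln(31) = 3.434 and ln(80.2) = 4.385; z_{0.5} = 0, z_{0.83} = 0.9542.
σ = (4.385 − 3.434)/(0.9542 − (0)) = 0.996.
μ = 3.434 − (0)·0.996 = 3.434.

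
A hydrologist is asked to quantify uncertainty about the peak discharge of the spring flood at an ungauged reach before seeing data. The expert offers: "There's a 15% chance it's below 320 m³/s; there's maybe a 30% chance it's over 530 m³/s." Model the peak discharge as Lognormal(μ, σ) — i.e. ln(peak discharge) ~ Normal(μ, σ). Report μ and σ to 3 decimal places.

If T ~ Lognormal(μ,σ) then ln T ~ Normal(μ,σ), so the p-quantile of ln T is μ + z_p·σ.
ln(320) = 5.768 and ln(530) = 6.273; z_{0.15} = -1.036, z_{0.7} = 0.5244.
σ = (6.273 − 5.768)/(0.5244 − (-1.036)) = 0.323.
μ = 5.768 − (-1.036)·0.323 = 6.103.

μ ≈ 6.103, σ ≈ 0.323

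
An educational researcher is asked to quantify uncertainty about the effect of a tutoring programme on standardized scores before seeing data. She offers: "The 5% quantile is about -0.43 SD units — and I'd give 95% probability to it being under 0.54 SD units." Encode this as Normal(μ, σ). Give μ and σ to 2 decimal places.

μ = 0.06, σ = 0.29

For Normal(μ,σ), the p-quantile is μ + z_p·σ. Here z_{0.05} = -1.645, z_{0.95} = 1.645.
So -0.43 = μ − 1.645σ and 0.54 = μ + 1.645σ.
Subtracting: σ = (0.54 − -0.43)/(1.645 − (-1.645)) = 0.29.
Then μ = -0.43 − (-1.645)·0.29 = 0.06.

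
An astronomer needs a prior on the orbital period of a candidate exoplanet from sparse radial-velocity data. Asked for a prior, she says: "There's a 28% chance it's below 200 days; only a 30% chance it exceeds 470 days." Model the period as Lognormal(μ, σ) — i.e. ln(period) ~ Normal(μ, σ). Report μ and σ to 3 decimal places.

μ ≈ 5.748, σ ≈ 0.772

If T ~ Lognormal(μ,σ) then ln T ~ Normal(μ,σ), so the p-quantile of ln T is μ + z_p·σ.
ln(200) = 5.298 and ln(470) = 6.153; z_{0.28} = -0.5828, z_{0.7} = 0.5244.
σ = (6.153 − 5.298)/(0.5244 − (-0.5828)) = 0.772.
μ = 5.298 − (-0.5828)·0.772 = 5.748.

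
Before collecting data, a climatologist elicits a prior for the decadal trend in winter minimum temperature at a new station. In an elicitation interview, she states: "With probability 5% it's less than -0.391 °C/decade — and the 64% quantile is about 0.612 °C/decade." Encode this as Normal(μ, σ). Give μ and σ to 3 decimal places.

For Normal(μ,σ), the p-quantile is μ + z_p·σ. Here z_{0.05} = -1.645, z_{0.64} = 0.3585.
So -0.391 = μ − 1.645σ and 0.612 = μ + 0.3585σ.
Subtracting: σ = (0.612 − -0.391)/(0.3585 − (-1.645)) = 0.501.
Then μ = -0.391 − (-1.645)·0.501 = 0.433.

μ = 0.433, σ = 0.501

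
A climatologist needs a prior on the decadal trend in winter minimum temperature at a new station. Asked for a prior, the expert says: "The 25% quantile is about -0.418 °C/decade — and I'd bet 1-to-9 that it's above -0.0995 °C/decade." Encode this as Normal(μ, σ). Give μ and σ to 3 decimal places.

The p-quantile of Normal(μ,σ) is μ + z_p·σ, with z_{0.25} = -0.6745 and z_{0.9} = 1.282.
Eliminate σ: μ = (z₂·x₁ − z₁·x₂)/(z₂ − z₁) = (1.282·-0.418 − (-0.6745)·-0.0995)/1.956 = -0.308.
Then σ = (x₂ − x₁)/(z₂ − z₁) = (-0.0995 − -0.418)/1.956 = 0.163.

μ = -0.308, σ = 0.163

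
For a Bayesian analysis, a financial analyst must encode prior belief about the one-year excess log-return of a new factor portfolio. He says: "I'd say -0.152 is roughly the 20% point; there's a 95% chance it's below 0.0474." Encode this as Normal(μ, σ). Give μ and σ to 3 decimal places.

The p-quantile of Normal(μ,σ) is μ + z_p·σ, with z_{0.2} = -0.8416 and z_{0.95} = 1.645.
Eliminate σ: μ = (z₂·x₁ − z₁·x₂)/(z₂ − z₁) = (1.645·-0.152 − (-0.8416)·0.0474)/2.486 = -0.085.
Then σ = (x₂ − x₁)/(z₂ − z₁) = (0.0474 − -0.152)/2.486 = 0.080.

μ = -0.085, σ = 0.080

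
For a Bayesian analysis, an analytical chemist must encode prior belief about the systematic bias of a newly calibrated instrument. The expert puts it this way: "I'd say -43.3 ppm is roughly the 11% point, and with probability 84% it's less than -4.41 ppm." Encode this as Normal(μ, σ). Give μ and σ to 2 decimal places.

μ = -21.82, σ = 17.51

For Normal(μ,σ), the p-quantile is μ + z_p·σ. Here z_{0.11} = -1.227, z_{0.84} = 0.9945.
So -43.3 = μ − 1.227σ and -4.41 = μ + 0.9945σ.
Subtracting: σ = (-4.41 − -43.3)/(0.9945 − (-1.227)) = 17.51.
Then μ = -43.3 − (-1.227)·17.51 = -21.82.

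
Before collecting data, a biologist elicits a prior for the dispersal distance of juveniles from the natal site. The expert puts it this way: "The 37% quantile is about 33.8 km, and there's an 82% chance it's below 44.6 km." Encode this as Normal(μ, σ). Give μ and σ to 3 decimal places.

The p-quantile of Normal(μ,σ) is μ + z_p·σ, with z_{0.37} = -0.3319 and z_{0.82} = 0.9154.
Eliminate σ: μ = (z₂·x₁ − z₁·x₂)/(z₂ − z₁) = (0.9154·33.8 − (-0.3319)·44.6)/1.247 = 36.674.
Then σ = (x₂ − x₁)/(z₂ − z₁) = (44.6 − 33.8)/1.247 = 8.659.

μ = 36.674, σ = 8.659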